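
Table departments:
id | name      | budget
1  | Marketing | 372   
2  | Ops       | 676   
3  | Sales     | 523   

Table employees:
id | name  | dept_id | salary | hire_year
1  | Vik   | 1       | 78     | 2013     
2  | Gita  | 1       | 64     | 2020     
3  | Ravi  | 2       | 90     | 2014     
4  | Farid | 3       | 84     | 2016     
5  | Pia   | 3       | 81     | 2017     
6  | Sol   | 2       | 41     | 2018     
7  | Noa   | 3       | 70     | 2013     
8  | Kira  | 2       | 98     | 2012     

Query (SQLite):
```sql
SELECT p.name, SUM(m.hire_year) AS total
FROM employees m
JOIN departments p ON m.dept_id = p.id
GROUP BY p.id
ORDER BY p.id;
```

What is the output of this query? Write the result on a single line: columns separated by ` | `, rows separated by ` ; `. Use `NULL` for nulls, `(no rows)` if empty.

Join each employees row to its departments via dept_id.
Group joined rows by departments.id; compute SUM(m.hire_year) per group.
  1: ids {1, 2} → SUM(m.hire_year)=4033
  2: ids {3, 6, 8} → SUM(m.hire_year)=6044
  3: ids {4, 5, 7} → SUM(m.hire_year)=6046

Marketing | 4033 ; Ops | 6044 ; Sales | 6046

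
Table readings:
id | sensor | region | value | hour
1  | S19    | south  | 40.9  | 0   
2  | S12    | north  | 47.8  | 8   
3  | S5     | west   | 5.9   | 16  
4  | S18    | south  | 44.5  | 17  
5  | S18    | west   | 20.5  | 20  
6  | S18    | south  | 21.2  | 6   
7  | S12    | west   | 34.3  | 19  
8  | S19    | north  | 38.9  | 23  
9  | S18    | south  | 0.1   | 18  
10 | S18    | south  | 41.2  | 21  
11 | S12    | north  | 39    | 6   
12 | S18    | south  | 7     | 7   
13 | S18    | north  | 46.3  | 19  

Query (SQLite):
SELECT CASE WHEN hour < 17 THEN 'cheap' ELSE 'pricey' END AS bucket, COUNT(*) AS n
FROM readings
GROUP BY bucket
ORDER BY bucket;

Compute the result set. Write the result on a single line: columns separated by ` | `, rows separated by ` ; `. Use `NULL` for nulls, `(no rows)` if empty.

cheap | 6 ; pricey | 7

Bucket rows by hour < 17 → 'cheap' else 'pricey'; count each bucket.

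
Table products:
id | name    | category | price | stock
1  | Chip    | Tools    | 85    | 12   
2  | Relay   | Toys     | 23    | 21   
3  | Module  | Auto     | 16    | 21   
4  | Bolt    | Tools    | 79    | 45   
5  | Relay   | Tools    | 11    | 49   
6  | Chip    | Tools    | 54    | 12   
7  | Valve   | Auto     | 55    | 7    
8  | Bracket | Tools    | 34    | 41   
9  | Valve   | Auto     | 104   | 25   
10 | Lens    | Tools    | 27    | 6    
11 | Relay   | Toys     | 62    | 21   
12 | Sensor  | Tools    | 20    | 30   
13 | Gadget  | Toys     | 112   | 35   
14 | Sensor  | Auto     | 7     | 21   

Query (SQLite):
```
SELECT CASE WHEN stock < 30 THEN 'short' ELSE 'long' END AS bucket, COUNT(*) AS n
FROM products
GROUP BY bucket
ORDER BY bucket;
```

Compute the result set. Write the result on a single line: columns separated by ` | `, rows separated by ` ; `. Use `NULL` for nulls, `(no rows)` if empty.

long | 5 ; short | 9

Bucket rows by stock < 30 → 'short' else 'long'; count each bucket.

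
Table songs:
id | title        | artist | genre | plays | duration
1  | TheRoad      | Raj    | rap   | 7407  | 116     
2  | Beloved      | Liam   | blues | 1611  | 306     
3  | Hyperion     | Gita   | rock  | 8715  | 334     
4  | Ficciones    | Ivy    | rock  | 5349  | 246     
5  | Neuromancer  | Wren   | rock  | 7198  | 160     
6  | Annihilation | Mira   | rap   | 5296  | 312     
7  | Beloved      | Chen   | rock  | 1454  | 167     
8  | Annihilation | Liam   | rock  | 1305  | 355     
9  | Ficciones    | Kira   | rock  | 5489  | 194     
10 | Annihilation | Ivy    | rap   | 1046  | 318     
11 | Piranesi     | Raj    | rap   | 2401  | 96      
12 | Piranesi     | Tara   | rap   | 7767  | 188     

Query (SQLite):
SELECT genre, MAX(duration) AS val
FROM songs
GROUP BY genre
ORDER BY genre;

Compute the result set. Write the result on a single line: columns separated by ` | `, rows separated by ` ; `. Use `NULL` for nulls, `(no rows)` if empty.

Partition songs by genre; compute MAX(duration) within each group.
  blues: ids {2} → MAX(duration)=306
  rap: ids {1, 6, 10, 11, 12} → MAX(duration)=318
  rock: ids {3, 4, 5, 7, 8, 9} → MAX(duration)=355

blues | 306 ; rap | 318 ; rock | 355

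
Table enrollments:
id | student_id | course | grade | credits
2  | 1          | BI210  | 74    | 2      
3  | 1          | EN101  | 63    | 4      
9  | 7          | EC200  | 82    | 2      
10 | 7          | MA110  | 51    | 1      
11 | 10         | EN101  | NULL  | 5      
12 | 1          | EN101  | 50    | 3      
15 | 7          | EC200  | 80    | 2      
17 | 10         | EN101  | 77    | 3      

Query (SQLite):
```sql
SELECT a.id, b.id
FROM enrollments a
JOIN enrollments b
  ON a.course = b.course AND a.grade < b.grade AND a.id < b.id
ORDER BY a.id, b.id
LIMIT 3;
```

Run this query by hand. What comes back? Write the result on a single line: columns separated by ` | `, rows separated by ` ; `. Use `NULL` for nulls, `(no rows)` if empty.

3 | 17 ; 12 | 17

Pairs (a,b) with same course, a.grade < b.grade, a.id < b.id.
course groups: BI210:{2} EC200:{9,15} EN101:{3,11,12,17} MA110:{10}
Ordered by (a.id, b.id); first 3.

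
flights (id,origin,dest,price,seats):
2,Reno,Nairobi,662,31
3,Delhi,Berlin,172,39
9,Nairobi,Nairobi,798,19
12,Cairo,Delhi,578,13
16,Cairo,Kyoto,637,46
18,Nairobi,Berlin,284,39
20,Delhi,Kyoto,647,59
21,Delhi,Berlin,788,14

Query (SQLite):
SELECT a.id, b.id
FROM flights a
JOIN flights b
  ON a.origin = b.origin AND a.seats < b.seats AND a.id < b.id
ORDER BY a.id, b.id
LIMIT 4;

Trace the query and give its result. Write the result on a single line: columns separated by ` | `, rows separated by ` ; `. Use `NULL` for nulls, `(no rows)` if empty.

3 | 20 ; 9 | 18 ; 12 | 16

Pairs (a,b) with same origin, a.seats < b.seats, a.id < b.id.
origin groups: Cairo:{12,16} Delhi:{3,20,21} Nairobi:{9,18} Reno:{2}
Ordered by (a.id, b.id); first 4.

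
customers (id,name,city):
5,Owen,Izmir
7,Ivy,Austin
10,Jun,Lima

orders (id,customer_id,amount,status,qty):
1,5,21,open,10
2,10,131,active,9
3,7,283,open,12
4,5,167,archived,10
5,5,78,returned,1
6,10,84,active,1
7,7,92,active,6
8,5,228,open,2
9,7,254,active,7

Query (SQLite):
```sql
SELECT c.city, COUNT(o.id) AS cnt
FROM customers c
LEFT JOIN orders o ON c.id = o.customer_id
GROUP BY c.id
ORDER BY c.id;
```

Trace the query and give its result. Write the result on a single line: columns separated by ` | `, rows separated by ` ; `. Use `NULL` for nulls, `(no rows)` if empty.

Izmir | 4 ; Austin | 3 ; Lima | 2

LEFT JOIN keeps every customers row; unmatched ones get NULL for orders columns.
Group by customers.id and compute COUNT(o.id). COUNT(col) of an all-NULL group is 0.
  5: ids {1, 4, 5, 8} → COUNT(o.id)=4
  7: ids {3, 7, 9} → COUNT(o.id)=3
  10: ids {2, 6} → COUNT(o.id)=2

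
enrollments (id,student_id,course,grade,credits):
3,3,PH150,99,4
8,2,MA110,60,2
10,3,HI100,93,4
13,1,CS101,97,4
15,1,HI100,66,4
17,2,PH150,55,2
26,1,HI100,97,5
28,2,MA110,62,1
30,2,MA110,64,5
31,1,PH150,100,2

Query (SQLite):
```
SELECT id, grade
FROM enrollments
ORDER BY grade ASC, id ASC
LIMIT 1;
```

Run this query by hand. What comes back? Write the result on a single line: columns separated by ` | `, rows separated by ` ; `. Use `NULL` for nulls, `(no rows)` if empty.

Sort by grade asc, tiebreak id asc: (55, id=17), (60, id=8), (62, id=28), (64, id=30) …. Take first 1.

17 | 55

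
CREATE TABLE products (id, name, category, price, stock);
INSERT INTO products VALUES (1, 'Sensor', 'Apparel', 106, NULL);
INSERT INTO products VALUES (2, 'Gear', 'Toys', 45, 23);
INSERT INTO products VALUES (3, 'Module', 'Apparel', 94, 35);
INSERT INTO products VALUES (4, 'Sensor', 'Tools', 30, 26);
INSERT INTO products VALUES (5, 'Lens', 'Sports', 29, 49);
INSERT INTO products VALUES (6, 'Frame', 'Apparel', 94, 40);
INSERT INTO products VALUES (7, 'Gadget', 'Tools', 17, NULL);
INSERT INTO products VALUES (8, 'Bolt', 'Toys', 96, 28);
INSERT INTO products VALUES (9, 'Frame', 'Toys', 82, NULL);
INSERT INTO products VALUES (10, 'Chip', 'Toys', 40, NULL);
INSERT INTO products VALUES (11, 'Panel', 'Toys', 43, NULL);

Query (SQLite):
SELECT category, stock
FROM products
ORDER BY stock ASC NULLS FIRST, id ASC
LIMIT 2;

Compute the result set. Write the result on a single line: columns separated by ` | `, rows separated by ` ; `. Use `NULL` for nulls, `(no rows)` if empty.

Sort by stock asc, tiebreak id asc: (NULL, id=1), (NULL, id=7), (NULL, id=9), (NULL, id=10), (NULL, id=11) …. Take first 2.
NULLS FIRST: NULL stock rows go before all non-NULL rows (among themselves ordered by id asc).

Apparel | NULL ; Tools | NULL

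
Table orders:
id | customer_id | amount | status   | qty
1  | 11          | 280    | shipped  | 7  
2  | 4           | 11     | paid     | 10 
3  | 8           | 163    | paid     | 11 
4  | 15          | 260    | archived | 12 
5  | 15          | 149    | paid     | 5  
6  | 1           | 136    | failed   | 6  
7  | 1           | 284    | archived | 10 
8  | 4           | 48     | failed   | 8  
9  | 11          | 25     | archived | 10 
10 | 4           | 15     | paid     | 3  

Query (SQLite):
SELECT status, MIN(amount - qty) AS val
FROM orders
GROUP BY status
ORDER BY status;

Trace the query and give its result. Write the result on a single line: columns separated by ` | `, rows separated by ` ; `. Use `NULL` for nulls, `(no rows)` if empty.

archived | 15 ; failed | 40 ; paid | 1 ; shipped | 273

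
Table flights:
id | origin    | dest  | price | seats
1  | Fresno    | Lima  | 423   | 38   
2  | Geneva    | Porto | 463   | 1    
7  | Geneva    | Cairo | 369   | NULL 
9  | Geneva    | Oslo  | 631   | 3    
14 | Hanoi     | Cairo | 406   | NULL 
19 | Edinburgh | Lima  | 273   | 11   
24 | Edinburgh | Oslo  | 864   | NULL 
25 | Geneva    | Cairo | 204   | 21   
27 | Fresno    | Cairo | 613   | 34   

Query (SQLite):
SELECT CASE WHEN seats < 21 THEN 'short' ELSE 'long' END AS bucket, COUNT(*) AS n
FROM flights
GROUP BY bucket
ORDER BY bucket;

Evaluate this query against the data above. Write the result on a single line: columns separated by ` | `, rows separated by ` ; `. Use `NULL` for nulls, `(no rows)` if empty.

Bucket rows by seats < 21 → 'short' else 'long'; count each bucket.
NULL < 21 is unknown, so NULL seats falls into ELSE → 'long'.

long | 6 ; short | 3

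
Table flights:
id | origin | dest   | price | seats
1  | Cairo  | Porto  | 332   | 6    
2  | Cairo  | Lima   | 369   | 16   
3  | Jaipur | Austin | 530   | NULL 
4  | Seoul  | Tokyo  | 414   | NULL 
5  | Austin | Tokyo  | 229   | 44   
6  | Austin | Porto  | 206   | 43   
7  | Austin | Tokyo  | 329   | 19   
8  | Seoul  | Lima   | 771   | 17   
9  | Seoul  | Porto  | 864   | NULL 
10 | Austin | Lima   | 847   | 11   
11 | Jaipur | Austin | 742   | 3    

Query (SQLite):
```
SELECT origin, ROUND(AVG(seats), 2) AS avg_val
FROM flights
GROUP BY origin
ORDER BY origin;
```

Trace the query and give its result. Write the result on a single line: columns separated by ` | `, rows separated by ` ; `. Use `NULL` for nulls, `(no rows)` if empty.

Austin | 29.25 ; Cairo | 11 ; Jaipur | 3 ; Seoul | 17

Partition flights by origin; compute ROUND(AVG(seats), 2) within each group.
  Austin: ids {5, 6, 7, 10} → ROUND(AVG(seats), 2)=29.25
  Cairo: ids {1, 2} → ROUND(AVG(seats), 2)=11
  Jaipur: ids {3, 11} → ROUND(AVG(seats), 2)=3
  Seoul: ids {4, 8, 9} → ROUND(AVG(seats), 2)=17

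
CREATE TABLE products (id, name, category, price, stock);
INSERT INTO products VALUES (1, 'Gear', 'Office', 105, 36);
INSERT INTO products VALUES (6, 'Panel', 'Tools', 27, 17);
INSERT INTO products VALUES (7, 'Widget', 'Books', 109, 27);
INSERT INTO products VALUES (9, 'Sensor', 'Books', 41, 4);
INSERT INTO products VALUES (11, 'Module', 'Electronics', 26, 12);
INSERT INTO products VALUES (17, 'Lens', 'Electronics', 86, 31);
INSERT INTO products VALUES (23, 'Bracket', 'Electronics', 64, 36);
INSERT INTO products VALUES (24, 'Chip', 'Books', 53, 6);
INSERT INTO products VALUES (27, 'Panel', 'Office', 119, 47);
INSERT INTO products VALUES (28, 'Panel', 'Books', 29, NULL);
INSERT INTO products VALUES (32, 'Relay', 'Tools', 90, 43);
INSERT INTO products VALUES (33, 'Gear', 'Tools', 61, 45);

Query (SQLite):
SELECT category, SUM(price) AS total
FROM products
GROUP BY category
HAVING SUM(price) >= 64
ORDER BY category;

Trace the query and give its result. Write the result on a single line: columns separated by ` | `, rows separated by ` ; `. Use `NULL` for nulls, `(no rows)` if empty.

Books | 232 ; Electronics | 176 ; Office | 224 ; Tools | 178

Partition products by category; compute SUM(price) within each group.
HAVING: keep groups where SUM(price) >= 64.
  Books: ids {7, 9, 24, 28} → SUM(price)=232
  Electronics: ids {11, 17, 23} → SUM(price)=176
  Office: ids {1, 27} → SUM(price)=224
  Tools: ids {6, 32, 33} → SUM(price)=178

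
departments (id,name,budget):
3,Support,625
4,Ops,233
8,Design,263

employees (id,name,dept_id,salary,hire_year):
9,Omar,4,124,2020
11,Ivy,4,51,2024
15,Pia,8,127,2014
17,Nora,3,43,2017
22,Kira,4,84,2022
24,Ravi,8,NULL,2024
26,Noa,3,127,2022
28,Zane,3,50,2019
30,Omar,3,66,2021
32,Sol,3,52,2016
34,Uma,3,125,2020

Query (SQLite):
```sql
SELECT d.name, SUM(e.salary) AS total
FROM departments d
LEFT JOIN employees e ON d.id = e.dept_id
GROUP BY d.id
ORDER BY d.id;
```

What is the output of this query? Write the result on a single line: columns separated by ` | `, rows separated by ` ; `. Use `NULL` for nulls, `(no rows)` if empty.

LEFT JOIN keeps every departments row; unmatched ones get NULL for employees columns.
Group by departments.id and compute SUM(e.salary). SUM over an all-NULL group is NULL.
  3: ids {17, 26, 28, 30, 32, 34} → SUM(e.salary)=463
  4: ids {9, 11, 22} → SUM(e.salary)=259
  8: ids {15, 24} → SUM(e.salary)=127

Support | 463 ; Ops | 259 ; Design | 127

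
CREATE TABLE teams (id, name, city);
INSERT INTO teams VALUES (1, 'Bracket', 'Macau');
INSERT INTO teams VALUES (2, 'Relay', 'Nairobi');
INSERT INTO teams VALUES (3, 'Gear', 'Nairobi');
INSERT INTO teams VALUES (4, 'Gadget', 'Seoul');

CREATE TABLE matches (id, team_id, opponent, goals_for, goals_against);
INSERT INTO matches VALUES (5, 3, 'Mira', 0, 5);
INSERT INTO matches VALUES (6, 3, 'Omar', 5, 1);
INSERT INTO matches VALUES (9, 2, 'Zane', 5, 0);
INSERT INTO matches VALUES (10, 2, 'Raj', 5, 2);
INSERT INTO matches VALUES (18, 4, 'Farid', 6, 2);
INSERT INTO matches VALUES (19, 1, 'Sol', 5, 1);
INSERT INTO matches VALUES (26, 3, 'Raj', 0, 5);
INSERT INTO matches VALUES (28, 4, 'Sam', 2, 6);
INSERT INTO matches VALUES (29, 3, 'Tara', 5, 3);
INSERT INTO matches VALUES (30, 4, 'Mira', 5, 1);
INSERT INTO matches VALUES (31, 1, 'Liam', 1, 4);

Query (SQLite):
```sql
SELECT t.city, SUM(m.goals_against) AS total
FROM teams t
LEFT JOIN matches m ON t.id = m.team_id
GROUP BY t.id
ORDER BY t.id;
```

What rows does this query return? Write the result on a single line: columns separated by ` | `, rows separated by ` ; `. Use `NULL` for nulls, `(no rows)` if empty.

Macau | 5 ; Nairobi | 2 ; Nairobi | 14 ; Seoul | 9

LEFT JOIN keeps every teams row; unmatched ones get NULL for matches columns.
Group by teams.id and compute SUM(m.goals_against). SUM over an all-NULL group is NULL.
  1: ids {19, 31} → SUM(m.goals_against)=5
  2: ids {9, 10} → SUM(m.goals_against)=2
  3: ids {5, 6, 26, 29} → SUM(m.goals_against)=14
  4: ids {18, 28, 30} → SUM(m.goals_against)=9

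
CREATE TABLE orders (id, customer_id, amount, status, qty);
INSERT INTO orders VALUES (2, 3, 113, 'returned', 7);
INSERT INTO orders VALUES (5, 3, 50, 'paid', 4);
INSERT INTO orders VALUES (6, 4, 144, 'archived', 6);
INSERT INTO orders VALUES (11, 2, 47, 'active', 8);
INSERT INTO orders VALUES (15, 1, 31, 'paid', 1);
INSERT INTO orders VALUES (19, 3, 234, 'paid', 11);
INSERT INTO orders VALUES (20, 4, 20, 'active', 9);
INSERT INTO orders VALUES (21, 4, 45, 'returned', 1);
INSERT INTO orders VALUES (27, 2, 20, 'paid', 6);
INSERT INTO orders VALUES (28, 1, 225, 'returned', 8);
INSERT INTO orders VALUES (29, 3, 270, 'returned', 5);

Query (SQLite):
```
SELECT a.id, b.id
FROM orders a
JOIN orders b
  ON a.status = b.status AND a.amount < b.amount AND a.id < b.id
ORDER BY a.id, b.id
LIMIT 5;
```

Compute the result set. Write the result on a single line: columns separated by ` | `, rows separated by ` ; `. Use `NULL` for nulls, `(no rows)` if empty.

Pairs (a,b) with same status, a.amount < b.amount, a.id < b.id.
status groups: active:{11,20} archived:{6} paid:{5,15,19,27} returned:{2,21,28,29}
Ordered by (a.id, b.id); first 5.

2 | 28 ; 2 | 29 ; 5 | 19 ; 15 | 19 ; 21 | 28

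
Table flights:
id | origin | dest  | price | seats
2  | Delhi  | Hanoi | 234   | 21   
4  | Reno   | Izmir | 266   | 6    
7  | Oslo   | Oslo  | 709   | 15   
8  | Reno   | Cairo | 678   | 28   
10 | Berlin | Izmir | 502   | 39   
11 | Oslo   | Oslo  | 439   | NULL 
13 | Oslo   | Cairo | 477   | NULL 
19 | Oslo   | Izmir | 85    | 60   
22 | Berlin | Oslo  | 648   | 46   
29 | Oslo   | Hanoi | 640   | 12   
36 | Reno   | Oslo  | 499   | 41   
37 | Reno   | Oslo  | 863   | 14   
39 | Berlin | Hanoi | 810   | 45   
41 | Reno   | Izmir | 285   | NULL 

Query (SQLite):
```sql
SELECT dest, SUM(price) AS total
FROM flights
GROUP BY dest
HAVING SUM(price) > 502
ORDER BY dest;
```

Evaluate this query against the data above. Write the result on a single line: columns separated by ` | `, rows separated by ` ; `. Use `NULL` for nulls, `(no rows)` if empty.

Partition flights by dest; compute SUM(price) within each group.
HAVING: keep groups where SUM(price) > 502.
  Cairo: ids {8, 13} → SUM(price)=1155
  Hanoi: ids {2, 29, 39} → SUM(price)=1684
  Izmir: ids {4, 10, 19, 41} → SUM(price)=1138
  Oslo: ids {7, 11, 22, 36, 37} → SUM(price)=3158

Cairo | 1155 ; Hanoi | 1684 ; Izmir | 1138 ; Oslo | 3158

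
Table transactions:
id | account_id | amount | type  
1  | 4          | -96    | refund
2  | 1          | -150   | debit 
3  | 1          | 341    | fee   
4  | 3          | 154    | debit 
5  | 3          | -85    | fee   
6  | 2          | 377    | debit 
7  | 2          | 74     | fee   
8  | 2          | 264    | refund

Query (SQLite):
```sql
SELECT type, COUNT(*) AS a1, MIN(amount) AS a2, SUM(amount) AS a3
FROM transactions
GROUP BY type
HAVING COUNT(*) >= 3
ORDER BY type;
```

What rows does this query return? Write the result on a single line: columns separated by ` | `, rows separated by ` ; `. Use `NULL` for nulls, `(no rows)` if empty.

debit | 3 | -150 | 381 ; fee | 3 | -85 | 330

Group transactions by type.
Per group compute: COUNT(*), MIN(amount), SUM(amount).
HAVING: drop groups with fewer than 3 rows.
  debit: ids {2, 4, 6} → COUNT(*)=3, MIN(amount)=-150, SUM(amount)=381
  fee: ids {3, 5, 7} → COUNT(*)=3, MIN(amount)=-85, SUM(amount)=330
  refund: ids {1, 8} → COUNT(*)=2, MIN(amount)=-96, SUM(amount)=168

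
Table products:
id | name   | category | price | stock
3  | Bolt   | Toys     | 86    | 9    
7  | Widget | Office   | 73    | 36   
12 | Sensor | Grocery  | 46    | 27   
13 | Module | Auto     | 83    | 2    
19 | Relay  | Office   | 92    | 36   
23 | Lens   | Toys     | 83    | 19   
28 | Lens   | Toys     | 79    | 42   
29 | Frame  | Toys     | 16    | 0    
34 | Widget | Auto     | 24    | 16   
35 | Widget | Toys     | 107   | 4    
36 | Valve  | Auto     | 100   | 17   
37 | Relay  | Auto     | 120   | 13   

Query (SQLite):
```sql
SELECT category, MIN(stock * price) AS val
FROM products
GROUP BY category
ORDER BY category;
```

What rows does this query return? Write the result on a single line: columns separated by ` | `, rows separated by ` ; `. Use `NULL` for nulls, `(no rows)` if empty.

Auto | 166 ; Grocery | 1242 ; Office | 2628 ; Toys | 0

For each row compute stock * price.
Group by category; take MIN of the expression per group.
  Auto: ids {13, 34, 36, 37} → MIN(stock * price)=166
  Grocery: ids {12} → MIN(stock * price)=1242
  Office: ids {7, 19} → MIN(stock * price)=2628
  Toys: ids {3, 23, 28, 29, 35} → MIN(stock * price)=0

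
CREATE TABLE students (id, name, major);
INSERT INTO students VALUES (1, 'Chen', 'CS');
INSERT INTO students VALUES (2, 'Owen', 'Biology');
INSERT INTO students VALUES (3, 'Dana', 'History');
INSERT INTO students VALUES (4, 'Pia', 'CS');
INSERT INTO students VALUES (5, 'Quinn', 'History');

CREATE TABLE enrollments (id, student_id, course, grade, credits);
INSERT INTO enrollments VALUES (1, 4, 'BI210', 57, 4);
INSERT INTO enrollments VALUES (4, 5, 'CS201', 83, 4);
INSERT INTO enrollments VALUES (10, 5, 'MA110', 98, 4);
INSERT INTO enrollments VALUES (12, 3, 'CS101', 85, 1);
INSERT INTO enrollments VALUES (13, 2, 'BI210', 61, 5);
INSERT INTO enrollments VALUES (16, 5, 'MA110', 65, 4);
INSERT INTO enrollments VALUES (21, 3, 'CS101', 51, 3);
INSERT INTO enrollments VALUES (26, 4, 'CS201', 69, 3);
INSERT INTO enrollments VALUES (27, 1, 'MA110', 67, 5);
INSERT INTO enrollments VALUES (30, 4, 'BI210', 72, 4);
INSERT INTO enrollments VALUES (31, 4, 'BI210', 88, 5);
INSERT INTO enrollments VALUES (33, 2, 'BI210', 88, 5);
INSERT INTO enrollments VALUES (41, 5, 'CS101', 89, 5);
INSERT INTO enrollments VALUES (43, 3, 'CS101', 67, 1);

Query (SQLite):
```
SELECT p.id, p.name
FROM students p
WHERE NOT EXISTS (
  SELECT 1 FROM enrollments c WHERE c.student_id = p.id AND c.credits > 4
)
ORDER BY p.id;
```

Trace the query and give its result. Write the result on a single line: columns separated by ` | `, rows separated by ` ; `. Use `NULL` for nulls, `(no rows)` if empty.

For each students row, check whether any enrollments with matching student_id has credits > 4.
Keep rows where that is false.

3 | Dana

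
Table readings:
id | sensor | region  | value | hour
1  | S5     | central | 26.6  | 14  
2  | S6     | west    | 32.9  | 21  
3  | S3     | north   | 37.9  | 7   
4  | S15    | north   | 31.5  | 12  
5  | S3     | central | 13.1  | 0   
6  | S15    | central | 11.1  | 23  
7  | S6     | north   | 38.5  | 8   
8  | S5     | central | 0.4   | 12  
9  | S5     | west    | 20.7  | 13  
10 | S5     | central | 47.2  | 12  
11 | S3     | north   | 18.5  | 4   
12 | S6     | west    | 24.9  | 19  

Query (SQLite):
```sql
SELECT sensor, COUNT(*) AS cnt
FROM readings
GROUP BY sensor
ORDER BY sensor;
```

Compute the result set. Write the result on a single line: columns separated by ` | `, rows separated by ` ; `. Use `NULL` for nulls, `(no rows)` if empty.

Partition readings by sensor; compute COUNT(*) within each group.
  S15: ids {4, 6} → COUNT(*)=2
  S3: ids {3, 5, 11} → COUNT(*)=3
  S5: ids {1, 8, 9, 10} → COUNT(*)=4
  S6: ids {2, 7, 12} → COUNT(*)=3

S15 | 2 ; S3 | 3 ; S5 | 4 ; S6 | 3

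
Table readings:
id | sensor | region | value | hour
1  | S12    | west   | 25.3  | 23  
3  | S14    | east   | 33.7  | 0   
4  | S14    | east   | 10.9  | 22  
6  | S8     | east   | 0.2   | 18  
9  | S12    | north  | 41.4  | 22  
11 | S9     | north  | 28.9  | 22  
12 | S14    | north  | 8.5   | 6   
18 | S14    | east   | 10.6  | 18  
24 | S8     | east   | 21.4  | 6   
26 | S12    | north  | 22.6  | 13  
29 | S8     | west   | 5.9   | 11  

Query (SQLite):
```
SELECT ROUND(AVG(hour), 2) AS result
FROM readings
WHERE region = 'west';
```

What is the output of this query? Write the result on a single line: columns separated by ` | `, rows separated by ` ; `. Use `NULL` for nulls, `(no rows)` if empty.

Rows where region='west' → hour values: [23, 11].
AVG = 34 / 2 (rounded to 2 dp).

17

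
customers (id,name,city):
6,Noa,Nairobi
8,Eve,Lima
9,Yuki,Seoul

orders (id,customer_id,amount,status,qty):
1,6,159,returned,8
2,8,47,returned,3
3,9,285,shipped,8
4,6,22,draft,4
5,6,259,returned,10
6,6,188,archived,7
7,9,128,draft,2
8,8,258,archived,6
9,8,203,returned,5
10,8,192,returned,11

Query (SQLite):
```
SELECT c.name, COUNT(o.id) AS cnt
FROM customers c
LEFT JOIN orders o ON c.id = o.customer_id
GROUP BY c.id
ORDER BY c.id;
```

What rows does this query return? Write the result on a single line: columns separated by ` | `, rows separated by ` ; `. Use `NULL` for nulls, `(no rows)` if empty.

Noa | 4 ; Eve | 4 ; Yuki | 2

LEFT JOIN keeps every customers row; unmatched ones get NULL for orders columns.
Group by customers.id and compute COUNT(o.id). COUNT(col) of an all-NULL group is 0.
  6: ids {1, 4, 5, 6} → COUNT(o.id)=4
  8: ids {2, 8, 9, 10} → COUNT(o.id)=4
  9: ids {3, 7} → COUNT(o.id)=2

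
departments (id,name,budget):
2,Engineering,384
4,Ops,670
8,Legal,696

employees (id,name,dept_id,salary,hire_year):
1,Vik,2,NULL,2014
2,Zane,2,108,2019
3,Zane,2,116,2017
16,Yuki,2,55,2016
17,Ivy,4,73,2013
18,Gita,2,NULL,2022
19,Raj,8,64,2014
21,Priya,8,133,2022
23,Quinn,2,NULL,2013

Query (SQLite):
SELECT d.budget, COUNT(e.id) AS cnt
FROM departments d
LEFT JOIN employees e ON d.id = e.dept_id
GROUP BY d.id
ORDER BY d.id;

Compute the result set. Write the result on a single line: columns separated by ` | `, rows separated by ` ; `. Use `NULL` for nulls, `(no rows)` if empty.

384 | 6 ; 670 | 1 ; 696 | 2

LEFT JOIN keeps every departments row; unmatched ones get NULL for employees columns.
Group by departments.id and compute COUNT(e.id). COUNT(col) of an all-NULL group is 0.
  2: ids {1, 2, 3, 16, 18, 23} → COUNT(e.id)=6
  4: ids {17} → COUNT(e.id)=1
  8: ids {19, 21} → COUNT(e.id)=2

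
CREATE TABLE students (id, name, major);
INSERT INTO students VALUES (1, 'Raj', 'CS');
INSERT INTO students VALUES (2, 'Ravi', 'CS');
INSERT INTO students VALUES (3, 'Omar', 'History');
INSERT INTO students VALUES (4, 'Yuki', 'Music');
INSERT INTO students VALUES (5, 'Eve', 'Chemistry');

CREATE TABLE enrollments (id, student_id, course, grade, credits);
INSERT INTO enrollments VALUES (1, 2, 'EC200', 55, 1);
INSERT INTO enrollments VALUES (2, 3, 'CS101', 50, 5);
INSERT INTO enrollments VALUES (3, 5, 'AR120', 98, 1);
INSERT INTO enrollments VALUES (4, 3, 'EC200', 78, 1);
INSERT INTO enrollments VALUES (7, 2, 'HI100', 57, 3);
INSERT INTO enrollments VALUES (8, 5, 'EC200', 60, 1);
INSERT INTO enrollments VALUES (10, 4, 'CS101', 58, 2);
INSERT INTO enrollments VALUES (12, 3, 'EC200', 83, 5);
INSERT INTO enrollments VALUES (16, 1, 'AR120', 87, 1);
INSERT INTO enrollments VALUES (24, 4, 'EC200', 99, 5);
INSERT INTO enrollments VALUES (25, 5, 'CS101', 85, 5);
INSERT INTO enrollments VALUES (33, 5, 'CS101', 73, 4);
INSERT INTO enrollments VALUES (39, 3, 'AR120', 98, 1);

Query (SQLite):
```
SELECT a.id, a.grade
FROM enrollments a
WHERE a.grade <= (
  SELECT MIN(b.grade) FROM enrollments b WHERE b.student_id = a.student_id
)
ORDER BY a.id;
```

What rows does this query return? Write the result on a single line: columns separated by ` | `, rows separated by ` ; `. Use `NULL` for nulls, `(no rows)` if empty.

1 | 55 ; 2 | 50 ; 8 | 60 ; 10 | 58 ; 16 | 87

For each enrollments row a, compute MIN(grade) over rows sharing a.student_id.
Keep row a if a.grade <= that per-group MIN.
  student_id=1: MIN(grade) = 87
  student_id=2: MIN(grade) = 55
  student_id=3: MIN(grade) = 50
  student_id=4: MIN(grade) = 58
  student_id=5: MIN(grade) = 60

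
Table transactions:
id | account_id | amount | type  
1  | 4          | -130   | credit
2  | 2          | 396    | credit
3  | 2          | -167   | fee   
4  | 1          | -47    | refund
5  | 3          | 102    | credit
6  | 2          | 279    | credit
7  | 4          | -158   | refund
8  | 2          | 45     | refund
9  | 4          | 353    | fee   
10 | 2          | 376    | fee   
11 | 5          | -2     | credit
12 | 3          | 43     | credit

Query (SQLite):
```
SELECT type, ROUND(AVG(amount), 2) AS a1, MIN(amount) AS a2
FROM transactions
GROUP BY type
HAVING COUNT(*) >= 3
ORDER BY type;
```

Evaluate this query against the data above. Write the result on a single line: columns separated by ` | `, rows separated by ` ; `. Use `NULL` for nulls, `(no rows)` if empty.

credit | 114.67 | -130 ; fee | 187.33 | -167 ; refund | -53.33 | -158

Group transactions by type.
Per group compute: ROUND(AVG(amount), 2), MIN(amount).
HAVING: drop groups with fewer than 3 rows.
  credit: ids {1, 2, 5, 6, 11, 12} → ROUND(AVG(amount), 2)=114.67, MIN(amount)=-130
  fee: ids {3, 9, 10} → ROUND(AVG(amount), 2)=187.33, MIN(amount)=-167
  refund: ids {4, 7, 8} → ROUND(AVG(amount), 2)=-53.33, MIN(amount)=-158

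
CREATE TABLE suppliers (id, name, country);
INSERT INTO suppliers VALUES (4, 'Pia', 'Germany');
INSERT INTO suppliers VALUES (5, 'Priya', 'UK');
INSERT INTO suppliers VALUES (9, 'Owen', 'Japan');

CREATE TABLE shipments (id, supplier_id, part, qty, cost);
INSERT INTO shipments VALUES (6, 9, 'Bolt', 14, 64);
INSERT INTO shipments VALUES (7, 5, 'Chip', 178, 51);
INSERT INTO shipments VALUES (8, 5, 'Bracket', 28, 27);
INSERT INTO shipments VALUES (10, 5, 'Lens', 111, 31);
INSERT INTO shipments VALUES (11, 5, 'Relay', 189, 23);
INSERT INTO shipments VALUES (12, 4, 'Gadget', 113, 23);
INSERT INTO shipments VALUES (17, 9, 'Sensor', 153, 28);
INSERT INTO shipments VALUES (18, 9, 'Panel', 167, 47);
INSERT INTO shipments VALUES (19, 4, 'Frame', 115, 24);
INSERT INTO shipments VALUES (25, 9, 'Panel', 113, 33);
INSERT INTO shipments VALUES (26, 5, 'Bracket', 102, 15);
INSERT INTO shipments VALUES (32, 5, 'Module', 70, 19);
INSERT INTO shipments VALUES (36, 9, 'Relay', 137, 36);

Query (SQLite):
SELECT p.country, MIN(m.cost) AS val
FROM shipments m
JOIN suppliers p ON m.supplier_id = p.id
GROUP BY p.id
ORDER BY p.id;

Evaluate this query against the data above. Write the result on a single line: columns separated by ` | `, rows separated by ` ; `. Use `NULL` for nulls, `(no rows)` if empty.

Germany | 23 ; UK | 15 ; Japan | 28

Join each shipments row to its suppliers via supplier_id.
Group joined rows by suppliers.id; compute MIN(m.cost) per group.
  4: ids {12, 19} → MIN(m.cost)=23
  5: ids {7, 8, 10, 11, 26, 32} → MIN(m.cost)=15
  9: ids {6, 17, 18, 25, 36} → MIN(m.cost)=28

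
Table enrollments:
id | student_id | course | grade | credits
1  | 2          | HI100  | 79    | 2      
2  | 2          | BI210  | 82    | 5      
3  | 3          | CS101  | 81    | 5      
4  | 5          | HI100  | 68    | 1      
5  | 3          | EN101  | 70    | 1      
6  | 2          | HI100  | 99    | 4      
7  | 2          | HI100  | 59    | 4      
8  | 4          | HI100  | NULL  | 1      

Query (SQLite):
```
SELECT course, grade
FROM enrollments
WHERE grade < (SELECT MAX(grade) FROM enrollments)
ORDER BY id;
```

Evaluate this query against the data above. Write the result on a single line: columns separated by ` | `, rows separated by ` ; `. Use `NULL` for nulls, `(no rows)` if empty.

HI100 | 79 ; BI210 | 82 ; CS101 | 81 ; HI100 | 68 ; EN101 | 70 ; HI100 | 59

Scalar subquery: MAX(grade) over all enrollments rows = 99.
Keep rows where grade < that value.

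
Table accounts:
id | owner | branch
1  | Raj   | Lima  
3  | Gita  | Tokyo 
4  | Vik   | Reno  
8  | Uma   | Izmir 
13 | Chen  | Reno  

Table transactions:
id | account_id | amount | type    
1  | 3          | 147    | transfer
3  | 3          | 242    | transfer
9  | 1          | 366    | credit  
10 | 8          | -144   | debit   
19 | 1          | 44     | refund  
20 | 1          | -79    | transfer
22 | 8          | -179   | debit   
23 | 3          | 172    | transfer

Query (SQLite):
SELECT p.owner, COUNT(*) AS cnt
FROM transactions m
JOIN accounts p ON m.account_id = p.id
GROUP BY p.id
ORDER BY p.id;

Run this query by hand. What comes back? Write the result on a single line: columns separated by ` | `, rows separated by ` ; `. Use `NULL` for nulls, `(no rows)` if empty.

Join each transactions row to its accounts via account_id.
Group joined rows by accounts.id; compute COUNT(*) per group.
  1: ids {9, 19, 20} → COUNT(*)=3
  3: ids {1, 3, 23} → COUNT(*)=3
  8: ids {10, 22} → COUNT(*)=2

Raj | 3 ; Gita | 3 ; Uma | 2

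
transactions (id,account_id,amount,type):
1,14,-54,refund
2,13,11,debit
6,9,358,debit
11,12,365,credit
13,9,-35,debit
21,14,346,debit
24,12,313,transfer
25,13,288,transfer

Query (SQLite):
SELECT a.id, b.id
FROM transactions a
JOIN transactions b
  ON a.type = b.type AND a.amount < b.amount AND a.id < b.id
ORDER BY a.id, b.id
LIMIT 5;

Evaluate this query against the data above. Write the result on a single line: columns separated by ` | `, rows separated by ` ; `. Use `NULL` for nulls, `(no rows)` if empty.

Pairs (a,b) with same type, a.amount < b.amount, a.id < b.id.
type groups: credit:{11} debit:{2,6,13,21} refund:{1} transfer:{24,25}
Ordered by (a.id, b.id); first 5.

2 | 6 ; 2 | 21 ; 13 | 21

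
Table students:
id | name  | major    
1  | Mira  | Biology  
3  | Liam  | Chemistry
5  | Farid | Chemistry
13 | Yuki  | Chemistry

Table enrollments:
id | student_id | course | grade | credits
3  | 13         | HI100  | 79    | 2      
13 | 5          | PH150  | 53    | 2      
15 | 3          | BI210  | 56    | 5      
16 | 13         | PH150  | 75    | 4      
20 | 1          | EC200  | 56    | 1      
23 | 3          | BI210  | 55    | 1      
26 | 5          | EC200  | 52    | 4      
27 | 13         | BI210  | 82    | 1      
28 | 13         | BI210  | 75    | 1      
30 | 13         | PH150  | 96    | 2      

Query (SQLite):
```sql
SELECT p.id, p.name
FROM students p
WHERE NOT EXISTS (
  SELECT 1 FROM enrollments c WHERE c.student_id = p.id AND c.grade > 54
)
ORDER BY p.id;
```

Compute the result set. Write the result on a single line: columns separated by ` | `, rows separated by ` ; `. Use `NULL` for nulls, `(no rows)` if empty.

For each students row, check whether any enrollments with matching student_id has grade > 54.
Keep rows where that is false.

5 | Farid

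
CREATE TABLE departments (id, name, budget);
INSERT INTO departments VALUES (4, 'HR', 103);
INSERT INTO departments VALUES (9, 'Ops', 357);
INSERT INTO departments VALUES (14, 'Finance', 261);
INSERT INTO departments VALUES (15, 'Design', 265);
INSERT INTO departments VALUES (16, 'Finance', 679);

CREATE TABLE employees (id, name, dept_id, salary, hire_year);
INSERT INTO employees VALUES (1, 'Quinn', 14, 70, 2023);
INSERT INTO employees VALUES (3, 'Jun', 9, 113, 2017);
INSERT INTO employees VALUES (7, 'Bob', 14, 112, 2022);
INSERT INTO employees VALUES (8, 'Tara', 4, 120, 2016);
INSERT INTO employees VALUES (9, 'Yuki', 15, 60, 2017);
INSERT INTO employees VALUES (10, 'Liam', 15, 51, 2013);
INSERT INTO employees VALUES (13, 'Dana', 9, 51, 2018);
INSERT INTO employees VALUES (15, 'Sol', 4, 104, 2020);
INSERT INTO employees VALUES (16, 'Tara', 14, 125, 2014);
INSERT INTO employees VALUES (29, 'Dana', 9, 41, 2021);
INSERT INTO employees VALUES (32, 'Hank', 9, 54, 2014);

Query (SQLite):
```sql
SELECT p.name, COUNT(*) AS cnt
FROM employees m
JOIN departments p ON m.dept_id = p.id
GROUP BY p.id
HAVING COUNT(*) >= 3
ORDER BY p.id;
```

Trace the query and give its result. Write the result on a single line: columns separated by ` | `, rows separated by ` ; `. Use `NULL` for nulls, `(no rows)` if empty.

Join each employees row to its departments via dept_id.
Group joined rows by departments.id; compute COUNT(*) per group.
HAVING: keep groups with count ≥ 3.
  4: ids {8, 15} → COUNT(*)=2
  9: ids {3, 13, 29, 32} → COUNT(*)=4
  14: ids {1, 7, 16} → COUNT(*)=3
  15: ids {9, 10} → COUNT(*)=2

Ops | 4 ; Finance | 3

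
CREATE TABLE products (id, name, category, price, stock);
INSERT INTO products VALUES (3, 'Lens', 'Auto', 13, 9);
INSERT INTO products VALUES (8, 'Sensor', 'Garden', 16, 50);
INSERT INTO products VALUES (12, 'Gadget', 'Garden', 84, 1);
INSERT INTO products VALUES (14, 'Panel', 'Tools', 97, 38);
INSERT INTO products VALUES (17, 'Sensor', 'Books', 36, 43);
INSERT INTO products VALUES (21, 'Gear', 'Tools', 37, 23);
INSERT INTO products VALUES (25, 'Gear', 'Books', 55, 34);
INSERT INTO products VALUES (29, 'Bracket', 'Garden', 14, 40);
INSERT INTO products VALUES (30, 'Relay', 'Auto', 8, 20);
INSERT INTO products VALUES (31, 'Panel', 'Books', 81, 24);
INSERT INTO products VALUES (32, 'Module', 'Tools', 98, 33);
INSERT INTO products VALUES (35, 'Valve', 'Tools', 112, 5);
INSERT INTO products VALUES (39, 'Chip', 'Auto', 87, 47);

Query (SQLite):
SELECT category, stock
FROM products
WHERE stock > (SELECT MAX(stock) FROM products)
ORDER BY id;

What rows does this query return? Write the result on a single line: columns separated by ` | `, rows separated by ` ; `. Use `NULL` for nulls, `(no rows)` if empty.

(no rows)

Scalar subquery: MAX(stock) over all products rows = 50.
Keep rows where stock > that value.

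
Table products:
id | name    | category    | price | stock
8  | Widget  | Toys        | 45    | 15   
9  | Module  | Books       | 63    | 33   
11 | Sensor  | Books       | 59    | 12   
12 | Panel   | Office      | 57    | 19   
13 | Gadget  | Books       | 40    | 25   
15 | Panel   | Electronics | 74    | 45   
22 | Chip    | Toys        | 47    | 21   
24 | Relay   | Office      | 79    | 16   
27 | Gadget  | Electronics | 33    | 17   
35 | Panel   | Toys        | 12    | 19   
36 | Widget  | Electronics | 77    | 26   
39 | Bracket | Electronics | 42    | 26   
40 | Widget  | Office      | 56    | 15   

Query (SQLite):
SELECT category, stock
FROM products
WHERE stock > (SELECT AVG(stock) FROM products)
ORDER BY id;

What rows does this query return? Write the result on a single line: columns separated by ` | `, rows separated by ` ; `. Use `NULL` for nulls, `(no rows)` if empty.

Books | 33 ; Books | 25 ; Electronics | 45 ; Electronics | 26 ; Electronics | 26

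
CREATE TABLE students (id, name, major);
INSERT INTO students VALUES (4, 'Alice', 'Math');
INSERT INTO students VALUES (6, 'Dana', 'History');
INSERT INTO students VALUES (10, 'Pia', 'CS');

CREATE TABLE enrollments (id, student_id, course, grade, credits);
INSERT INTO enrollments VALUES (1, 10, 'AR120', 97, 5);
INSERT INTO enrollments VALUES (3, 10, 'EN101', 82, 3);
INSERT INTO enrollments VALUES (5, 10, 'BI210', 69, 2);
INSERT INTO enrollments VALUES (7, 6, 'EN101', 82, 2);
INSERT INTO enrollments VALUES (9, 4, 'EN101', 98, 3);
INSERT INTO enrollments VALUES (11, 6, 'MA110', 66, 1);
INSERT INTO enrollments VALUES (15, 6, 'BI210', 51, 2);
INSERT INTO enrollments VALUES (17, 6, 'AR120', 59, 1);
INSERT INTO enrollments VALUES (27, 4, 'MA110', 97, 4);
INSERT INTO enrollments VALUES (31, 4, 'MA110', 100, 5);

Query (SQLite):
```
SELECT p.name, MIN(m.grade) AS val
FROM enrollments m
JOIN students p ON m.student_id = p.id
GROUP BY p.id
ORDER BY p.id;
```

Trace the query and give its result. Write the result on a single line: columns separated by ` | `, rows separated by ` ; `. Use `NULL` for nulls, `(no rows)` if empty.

Join each enrollments row to its students via student_id.
Group joined rows by students.id; compute MIN(m.grade) per group.
  4: ids {9, 27, 31} → MIN(m.grade)=97
  6: ids {7, 11, 15, 17} → MIN(m.grade)=51
  10: ids {1, 3, 5} → MIN(m.grade)=69

Alice | 97 ; Dana | 51 ; Pia | 69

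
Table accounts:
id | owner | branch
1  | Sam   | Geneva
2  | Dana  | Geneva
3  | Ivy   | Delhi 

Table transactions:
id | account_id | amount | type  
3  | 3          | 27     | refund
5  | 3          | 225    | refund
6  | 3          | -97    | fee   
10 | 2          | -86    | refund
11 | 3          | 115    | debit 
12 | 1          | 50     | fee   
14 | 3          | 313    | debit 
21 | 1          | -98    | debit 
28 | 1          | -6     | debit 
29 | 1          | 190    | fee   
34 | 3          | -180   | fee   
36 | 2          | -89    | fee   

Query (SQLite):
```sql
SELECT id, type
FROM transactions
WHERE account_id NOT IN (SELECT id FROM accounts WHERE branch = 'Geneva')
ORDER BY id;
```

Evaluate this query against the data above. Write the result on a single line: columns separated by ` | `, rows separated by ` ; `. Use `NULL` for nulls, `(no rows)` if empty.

Inner query: accounts.id where branch = 'Geneva'.
Outer: keep transactions rows whose account_id is not in that set.
Inner query → {1, 2}

3 | refund ; 5 | refund ; 6 | fee ; 11 | debit ; 14 | debit ; 34 | fee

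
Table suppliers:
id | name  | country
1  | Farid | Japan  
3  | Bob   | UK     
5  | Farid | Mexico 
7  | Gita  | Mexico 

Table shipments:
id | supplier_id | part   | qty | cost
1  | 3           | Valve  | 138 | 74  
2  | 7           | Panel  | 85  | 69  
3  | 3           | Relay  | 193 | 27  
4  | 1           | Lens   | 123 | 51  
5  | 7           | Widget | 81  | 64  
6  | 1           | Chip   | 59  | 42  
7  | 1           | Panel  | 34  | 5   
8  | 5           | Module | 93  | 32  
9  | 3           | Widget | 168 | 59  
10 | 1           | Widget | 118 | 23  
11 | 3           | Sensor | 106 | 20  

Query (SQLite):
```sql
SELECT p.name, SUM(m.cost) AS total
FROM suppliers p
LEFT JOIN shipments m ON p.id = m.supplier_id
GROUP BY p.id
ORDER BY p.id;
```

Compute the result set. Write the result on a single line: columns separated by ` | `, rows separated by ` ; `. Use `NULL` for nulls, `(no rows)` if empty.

Farid | 121 ; Bob | 180 ; Farid | 32 ; Gita | 133

LEFT JOIN keeps every suppliers row; unmatched ones get NULL for shipments columns.
Group by suppliers.id and compute SUM(m.cost). SUM over an all-NULL group is NULL.
  1: ids {4, 6, 7, 10} → SUM(m.cost)=121
  3: ids {1, 3, 9, 11} → SUM(m.cost)=180
  5: ids {8} → SUM(m.cost)=32
  7: ids {2, 5} → SUM(m.cost)=133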